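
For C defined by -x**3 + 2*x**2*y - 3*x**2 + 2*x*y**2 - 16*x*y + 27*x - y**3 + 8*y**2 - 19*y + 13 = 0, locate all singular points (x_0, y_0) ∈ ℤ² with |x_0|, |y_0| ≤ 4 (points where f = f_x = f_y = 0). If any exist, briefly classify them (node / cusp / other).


Singular points: {(1, 3)}; classification: cusp.

Compute partial derivatives:
  f_x = -3*x**2 + 4*x*y - 6*x + 2*y**2 - 16*y + 27.
  f_y = 2*x**2 + 4*x*y - 16*x - 3*y**2 + 16*y - 19.
Scan x_0 ∈ {−4, ..., 4}. For each x_0, f_y(x_0, y) is a polynomial in y; find its integer roots y ∈ {−4, ..., 4}, then test f_x and f at those candidates.
  x = -4: f_y(-4, y) = 77 - 3*y**2; no integer root y with |y| ≤ 4.
  x = -3: f_y(-3, y) = -3*y**2 + 4*y + 47; no integer root y with |y| ≤ 4.
  x = -2: f_y(-2, y) = -3*y**2 + 8*y + 21; no integer root y with |y| ≤ 4.
  x = -1: f_y(-1, y) = -3*y**2 + 12*y - 1; no integer root y with |y| ≤ 4.
  x = 0: f_y(0, y) = -3*y**2 + 16*y - 19; no integer root y with |y| ≤ 4.
  x = 1: f_y(1, y) = -3*y**2 + 20*y - 33; vanishes at y ∈ {3}. (1, 3): f_x = 0, f = 0 — SINGULAR.
  x = 2: f_y(2, y) = -3*y**2 + 24*y - 43; no integer root y with |y| ≤ 4.
  x = 3: f_y(3, y) = -3*y**2 + 28*y - 49; no integer root y with |y| ≤ 4.
  x = 4: f_y(4, y) = -3*y**2 + 32*y - 51; no integer root y with |y| ≤ 4.
Only singular point on the grid: (1, 3).
Classify: substitute x = 1 + u, y = 3 + v and expand: f = -u**3 + 2*u**2*v + 2*u*v**2 - v**3 + v**2.
No constant or linear terms (consistent with a singular point). Quadratic part: v**2. Cubic part: -u**3 + 2*u**2*v + 2*u*v**2 - v**3.
The quadratic part v**2 is a perfect square, so there is a single (double) tangent line v = 0, i.e. y = 3. Restricting the cubic part to that line (v = 0) leaves -u**3 ≠ 0, so f is not divisible by v and the branch is v² ≈ u**3 to lowest order — this is a cusp.
Classification: cusp.


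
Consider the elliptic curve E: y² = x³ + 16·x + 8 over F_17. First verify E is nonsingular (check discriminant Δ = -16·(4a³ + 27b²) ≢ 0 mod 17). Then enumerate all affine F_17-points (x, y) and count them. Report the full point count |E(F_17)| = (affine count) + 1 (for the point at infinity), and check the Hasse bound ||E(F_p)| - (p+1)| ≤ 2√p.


Affine points = {(0, 5), (0, 12), (1, 5), (1, 12), (3, 7), (3, 10), (4, 0), (5, 3), (5, 14), (7, 2), (7, 15), (8, 6), (8, 11), (11, 6), (11, 11), (13, 4), (13, 13), (14, 1), (14, 16), (15, 6), (15, 11), (16, 5), (16, 12)}; affine count = 23; |E(F_17)| = 24.

Discriminant check: Δ ∝ 4a³ + 27b² = 4·16³ + 27·8² = 4·4096 + 27·64 ≡ 7 (mod 17). Nonzero ⇒ E is nonsingular.
For each x ∈ F_17, compute rhs = x³ + 16·x + 8 mod 17, then count y ∈ F_17 with y² ≡ rhs.
  x = 0: rhs = 8, matching y values: 5, 12 (2 points).
  x = 1: rhs = 8, matching y values: 5, 12 (2 points).
  x = 2: rhs = 14, matching y values: none (0 points).
  x = 3: rhs = 15, matching y values: 7, 10 (2 points).
  x = 4: rhs = 0, matching y values: 0 (1 points).
  x = 5: rhs = 9, matching y values: 3, 14 (2 points).
  x = 6: rhs = 14, matching y values: none (0 points).
  x = 7: rhs = 4, matching y values: 2, 15 (2 points).
  x = 8: rhs = 2, matching y values: 6, 11 (2 points).
  x = 9: rhs = 14, matching y values: none (0 points).
  x = 10: rhs = 12, matching y values: none (0 points).
  x = 11: rhs = 2, matching y values: 6, 11 (2 points).
  x = 12: rhs = 7, matching y values: none (0 points).
  x = 13: rhs = 16, matching y values: 4, 13 (2 points).
  x = 14: rhs = 1, matching y values: 1, 16 (2 points).
  x = 15: rhs = 2, matching y values: 6, 11 (2 points).
  x = 16: rhs = 8, matching y values: 5, 12 (2 points).
Total affine count: 23.
Full point count |E(F_17)| = 23 + 1 = 24.
Hasse bound: |24 − (17+1)| = |6| = 6 ≤ 2√17 ≈ 8.2462 ✓.


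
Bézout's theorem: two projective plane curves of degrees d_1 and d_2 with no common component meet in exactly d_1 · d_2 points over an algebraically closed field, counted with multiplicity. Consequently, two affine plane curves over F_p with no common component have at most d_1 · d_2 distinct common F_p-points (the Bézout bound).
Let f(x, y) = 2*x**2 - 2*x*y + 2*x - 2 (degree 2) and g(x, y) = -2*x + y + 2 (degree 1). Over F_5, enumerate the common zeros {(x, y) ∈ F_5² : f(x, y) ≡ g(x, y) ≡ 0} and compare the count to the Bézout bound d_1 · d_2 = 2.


Common zeros: {(4, 1)}; count = 1; Bézout bound = 2.

deg(f) = 2, deg(g) = 1, so Bézout bound = 2.
Scan x ∈ F_5. For each x, list the y ∈ F_5 with f(x, y) ≡ 0 and those with g(x, y) ≡ 0 (mod 5); the common zeros in that column are the intersection.
  x = 0: f ≡ 0 at y ∈ ∅; g ≡ 0 at y ∈ {3}; common: ∅.
  x = 1: f ≡ 0 at y ∈ {1}; g ≡ 0 at y ∈ {0}; common: ∅.
  x = 2: f ≡ 0 at y ∈ {0}; g ≡ 0 at y ∈ {2}; common: ∅.
  x = 3: f ≡ 0 at y ∈ {2}; g ≡ 0 at y ∈ {4}; common: ∅.
  x = 4: f ≡ 0 at y ∈ {1}; g ≡ 0 at y ∈ {1}; common: {1}.
Collecting: common zeros = {(4, 1)}, so the count is 1.
Comparison with the Bézout bound: 1 ≤ 2 = deg(f)·deg(g), as expected for curves with no common component (the affine F_5-count falls short of the bound because intersections may lie at infinity, over extension fields, or carry multiplicity).


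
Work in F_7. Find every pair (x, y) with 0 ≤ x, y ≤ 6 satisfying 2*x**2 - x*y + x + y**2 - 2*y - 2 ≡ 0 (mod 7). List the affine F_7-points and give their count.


Affine F_7-points: ∅; count = 0.

For each of the 49 pairs (x, y) ∈ F_7², evaluate f(x, y) mod 7. Record the zeros.
  x = 0: [0↦5, 1↦4, 2↦5, 3↦1, 4↦6, 5↦6, 6↦1]  zeros at y ∈ ∅
  x = 1: [0↦1, 1↦6, 2↦6, 3↦1, 4↦5, 5↦4, 6↦5]  zeros at y ∈ ∅
  x = 2: [0↦1, 1↦5, 2↦4, 3↦5, 4↦1, 5↦6, 6↦6]  zeros at y ∈ ∅
  x = 3: [0↦5, 1↦1, 2↦6, 3↦6, 4↦1, 5↦5, 6↦4]  zeros at y ∈ ∅
  x = 4: [0↦6, 1↦1, 2↦5, 3↦4, 4↦5, 5↦1, 6↦6]  zeros at y ∈ ∅
  x = 5: [0↦4, 1↦5, 2↦1, 3↦6, 4↦6, 5↦1, 6↦5]  zeros at y ∈ ∅
  x = 6: [0↦6, 1↦6, 2↦1, 3↦5, 4↦4, 5↦5, 6↦1]  zeros at y ∈ ∅
Collecting zeros: affine points = ∅.
Total count |C(F_7)_aff| = 0.


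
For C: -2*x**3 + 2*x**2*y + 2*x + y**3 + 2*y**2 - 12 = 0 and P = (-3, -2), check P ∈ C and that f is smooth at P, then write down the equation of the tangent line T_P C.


Tangent line at P: -28*x + 22*y - 40 = 0.

Step 1: f(-3, -2) = 0, so P lies on C.
Step 2: partial derivatives
  f_x(x, y) = -6*x**2 + 4*x*y + 2, f_y(x, y) = 2*x**2 + 3*y**2 + 4*y.
  f_x(P) = -28, f_y(P) = 22 (gradient nonzero, so P is smooth).
Step 3: tangent line at P: -28·(x − -3) + 22·(y − -2) = 0.
Expanding: -28*x + 22*y - 40 = 0.


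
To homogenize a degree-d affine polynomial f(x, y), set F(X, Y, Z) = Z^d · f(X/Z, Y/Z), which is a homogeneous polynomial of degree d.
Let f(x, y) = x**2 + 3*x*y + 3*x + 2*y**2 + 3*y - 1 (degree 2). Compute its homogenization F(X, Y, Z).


F(X, Y, Z) = X**2 + 3*X*Y + 3*X*Z + 2*Y**2 + 3*Y*Z - Z**2

deg(f) = 2.
Substitute x = X/Z, y = Y/Z into f, then multiply by Z^2.
  monomial 1·x^2·y^0 ↦ 1·X^2·Y^0·Z^0.
  monomial 3·x^1·y^1 ↦ 3·X^1·Y^1·Z^0.
  monomial 3·x^1·y^0 ↦ 3·X^1·Y^0·Z^1.
  monomial 2·x^0·y^2 ↦ 2·X^0·Y^2·Z^0.
  monomial 3·x^0·y^1 ↦ 3·X^0·Y^1·Z^1.
  monomial -1·x^0·y^0 ↦ -1·X^0·Y^0·Z^2.
Collecting: F(X, Y, Z) = X**2 + 3*X*Y + 3*X*Z + 2*Y**2 + 3*Y*Z - Z**2.


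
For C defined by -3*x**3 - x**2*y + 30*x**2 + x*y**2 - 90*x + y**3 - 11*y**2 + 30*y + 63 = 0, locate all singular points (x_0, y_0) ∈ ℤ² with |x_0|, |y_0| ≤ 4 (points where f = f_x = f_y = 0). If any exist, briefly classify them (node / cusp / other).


Singular points: {(3, 3)}; classification: cusp.

Compute partial derivatives:
  f_x = -9*x**2 - 2*x*y + 60*x + y**2 - 90.
  f_y = -x**2 + 2*x*y + 3*y**2 - 22*y + 30.
Scan x_0 ∈ {−4, ..., 4}. For each x_0, f_y(x_0, y) is a polynomial in y; find its integer roots y ∈ {−4, ..., 4}, then test f_x and f at those candidates.
  x = -4: f_y(-4, y) = 3*y**2 - 30*y + 14; no integer root y with |y| ≤ 4.
  x = -3: f_y(-3, y) = 3*y**2 - 28*y + 21; no integer root y with |y| ≤ 4.
  x = -2: f_y(-2, y) = 3*y**2 - 26*y + 26; no integer root y with |y| ≤ 4.
  x = -1: f_y(-1, y) = 3*y**2 - 24*y + 29; no integer root y with |y| ≤ 4.
  x = 0: f_y(0, y) = 3*y**2 - 22*y + 30; no integer root y with |y| ≤ 4.
  x = 1: f_y(1, y) = 3*y**2 - 20*y + 29; no integer root y with |y| ≤ 4.
  x = 2: f_y(2, y) = 3*y**2 - 18*y + 26; no integer root y with |y| ≤ 4.
  x = 3: f_y(3, y) = 3*y**2 - 16*y + 21; vanishes at y ∈ {3}. (3, 3): f_x = 0, f = 0 — SINGULAR.
  x = 4: f_y(4, y) = 3*y**2 - 14*y + 14; no integer root y with |y| ≤ 4.
Only singular point on the grid: (3, 3).
Classify: substitute x = 3 + u, y = 3 + v and expand: f = -3*u**3 - u**2*v + u*v**2 + v**3 + v**2.
No constant or linear terms (consistent with a singular point). Quadratic part: v**2. Cubic part: -3*u**3 - u**2*v + u*v**2 + v**3.
The quadratic part v**2 is a perfect square, so there is a single (double) tangent line v = 0, i.e. y = 3. Restricting the cubic part to that line (v = 0) leaves -3*u**3 ≠ 0, so f is not divisible by v and the branch is v² ≈ 3*u**3 to lowest order — this is a cusp.
Classification: cusp.


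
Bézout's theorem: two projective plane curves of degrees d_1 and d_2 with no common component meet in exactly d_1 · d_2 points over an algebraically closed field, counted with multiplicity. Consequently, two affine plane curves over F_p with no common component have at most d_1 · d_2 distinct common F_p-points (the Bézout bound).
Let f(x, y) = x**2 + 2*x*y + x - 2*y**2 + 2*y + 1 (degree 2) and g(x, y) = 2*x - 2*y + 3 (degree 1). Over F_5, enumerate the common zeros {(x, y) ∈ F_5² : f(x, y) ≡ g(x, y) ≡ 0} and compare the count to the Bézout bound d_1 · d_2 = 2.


Common zeros: ∅; count = 0; Bézout bound = 2.

deg(f) = 2, deg(g) = 1, so Bézout bound = 2.
Scan x ∈ F_5. For each x, list the y ∈ F_5 with f(x, y) ≡ 0 and those with g(x, y) ≡ 0 (mod 5); the common zeros in that column are the intersection.
  x = 0: f ≡ 0 at y ∈ ∅; g ≡ 0 at y ∈ {4}; common: ∅.
  x = 1: f ≡ 0 at y ∈ {1}; g ≡ 0 at y ∈ {0}; common: ∅.
  x = 2: f ≡ 0 at y ∈ ∅; g ≡ 0 at y ∈ {1}; common: ∅.
  x = 3: f ≡ 0 at y ∈ ∅; g ≡ 0 at y ∈ {2}; common: ∅.
  x = 4: f ≡ 0 at y ∈ ∅; g ≡ 0 at y ∈ {3}; common: ∅.
Collecting: common zeros = ∅, so the count is 0.
Comparison with the Bézout bound: 0 ≤ 2 = deg(f)·deg(g), as expected for curves with no common component (the affine F_5-count falls short of the bound because intersections may lie at infinity, over extension fields, or carry multiplicity).


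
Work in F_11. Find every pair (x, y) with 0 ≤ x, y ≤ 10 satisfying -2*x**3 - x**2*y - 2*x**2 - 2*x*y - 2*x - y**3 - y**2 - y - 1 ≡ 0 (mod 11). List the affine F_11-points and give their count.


Affine F_11-points: {(0, 10), (1, 3), (2, 7), (3, 7), (4, 2), (5, 10), (6, 0), (6, 2), (6, 8), (7, 7), (8, 4), (9, 0), (10, 2)}; count = 13.

For each of the 121 pairs (x, y) ∈ F_11², evaluate f(x, y) mod 11. Record the zeros.
  x = 0: [0↦10, 1↦7, 2↦7, 3↦4, 4↦3, 5↦9, 6↦5, 7↦7, 8↦9, 9↦5, 10↦0]  zeros at y ∈ {10}
  x = 1: [0↦4, 1↦9, 2↦6, 3↦0, 4↦7, 5↦10, 6↦3, 7↦2, 8↦1, 9↦5, 10↦8]  zeros at y ∈ {3}
  x = 2: [0↦4, 1↦4, 2↦7, 3↦7, 4↦9, 5↦7, 6↦6, 7↦0, 8↦5, 9↦4, 10↦2]  zeros at y ∈ {7}
  x = 3: [0↦9, 1↦2, 2↦9, 3↦2, 4↦8, 5↦10, 6↦2, 7↦0, 8↦9, 9↦1, 10↦3]  zeros at y ∈ {7}
  x = 4: [0↦7, 1↦2, 2↦0, 3↦6, 4↦3, 5↦7, 6↦1, 7↦1, 8↦1, 9↦6, 10↦10]  zeros at y ∈ {2}
  x = 5: [0↦8, 1↦3, 2↦1, 3↦7, 4↦4, 5↦8, 6↦2, 7↦2, 8↦2, 9↦7, 10↦0]  zeros at y ∈ {10}
  x = 6: [0↦0, 1↦4, 2↦0, 3↦4, 4↦10, 5↦1, 6↦4, 7↦2, 8↦0, 9↦3, 10↦5]  zeros at y ∈ {0, 2, 8}
  x = 7: [0↦4, 1↦4, 2↦7, 3↦7, 4↦9, 5↦7, 6↦6, 7↦0, 8↦5, 9↦4, 10↦2]  zeros at y ∈ {7}
  x = 8: [0↦8, 1↦2, 2↦10, 3↦4, 4↦0, 5↦3, 6↦7, 7↦6, 8↦5, 9↦9, 10↦1]  zeros at y ∈ {4}
  x = 9: [0↦0, 1↦8, 2↦8, 3↦5, 4↦4, 5↦10, 6↦6, 7↦8, 8↦10, 9↦6, 10↦1]  zeros at y ∈ {0}
  x = 10: [0↦1, 1↦10, 2↦0, 3↦9, 4↦9, 5↦5, 6↦2, 7↦5, 8↦8, 9↦5, 10↦1]  zeros at y ∈ {2}
Collecting zeros: affine points = {(0, 10), (1, 3), (2, 7), (3, 7), (4, 2), (5, 10), (6, 0), (6, 2), (6, 8), (7, 7), (8, 4), (9, 0), (10, 2)}.
Total count |C(F_11)_aff| = 13.


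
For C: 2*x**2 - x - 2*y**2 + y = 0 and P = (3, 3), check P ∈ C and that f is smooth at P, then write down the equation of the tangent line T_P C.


Tangent line at P: 11*x - 11*y = 0.

Step 1: f(3, 3) = 0, so P lies on C.
Step 2: partial derivatives
  f_x(x, y) = 4*x - 1, f_y(x, y) = 1 - 4*y.
  f_x(P) = 11, f_y(P) = -11 (gradient nonzero, so P is smooth).
Step 3: tangent line at P: 11·(x − 3) + -11·(y − 3) = 0.
Expanding: 11*x - 11*y = 0.


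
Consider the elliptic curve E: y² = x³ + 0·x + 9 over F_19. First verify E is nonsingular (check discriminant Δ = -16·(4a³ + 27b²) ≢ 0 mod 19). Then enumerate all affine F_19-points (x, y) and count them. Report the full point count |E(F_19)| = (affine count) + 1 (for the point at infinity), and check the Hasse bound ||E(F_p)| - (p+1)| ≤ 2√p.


Affine points = {(0, 3), (0, 16), (2, 6), (2, 13), (3, 6), (3, 13), (4, 4), (4, 15), (5, 1), (5, 18), (6, 4), (6, 15), (9, 4), (9, 15), (14, 6), (14, 13), (16, 1), (16, 18), (17, 1), (17, 18)}; affine count = 20; |E(F_19)| = 21.

Discriminant check: Δ ∝ 4a³ + 27b² = 4·0³ + 27·9² = 4·0 + 27·81 ≡ 2 (mod 19). Nonzero ⇒ E is nonsingular.
For each x ∈ F_19, compute rhs = x³ + 0·x + 9 mod 19, then count y ∈ F_19 with y² ≡ rhs.
  x = 0: rhs = 9, matching y values: 3, 16 (2 points).
  x = 1: rhs = 10, matching y values: none (0 points).
  x = 2: rhs = 17, matching y values: 6, 13 (2 points).
  x = 3: rhs = 17, matching y values: 6, 13 (2 points).
  x = 4: rhs = 16, matching y values: 4, 15 (2 points).
  x = 5: rhs = 1, matching y values: 1, 18 (2 points).
  x = 6: rhs = 16, matching y values: 4, 15 (2 points).
  x = 7: rhs = 10, matching y values: none (0 points).
  x = 8: rhs = 8, matching y values: none (0 points).
  x = 9: rhs = 16, matching y values: 4, 15 (2 points).
  x = 10: rhs = 2, matching y values: none (0 points).
  x = 11: rhs = 10, matching y values: none (0 points).
  x = 12: rhs = 8, matching y values: none (0 points).
  x = 13: rhs = 2, matching y values: none (0 points).
  x = 14: rhs = 17, matching y values: 6, 13 (2 points).
  x = 15: rhs = 2, matching y values: none (0 points).
  x = 16: rhs = 1, matching y values: 1, 18 (2 points).
  x = 17: rhs = 1, matching y values: 1, 18 (2 points).
  x = 18: rhs = 8, matching y values: none (0 points).
Total affine count: 20.
Full point count |E(F_19)| = 20 + 1 = 21.
Hasse bound: |21 − (19+1)| = |1| = 1 ≤ 2√19 ≈ 8.7178 ✓.


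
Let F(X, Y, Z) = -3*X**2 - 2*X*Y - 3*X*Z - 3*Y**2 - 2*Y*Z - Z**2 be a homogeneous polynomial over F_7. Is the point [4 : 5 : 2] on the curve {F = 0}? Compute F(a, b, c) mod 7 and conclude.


F(4,5,2) ≡ 6 (mod 7); P is NOT on the curve.

Evaluate F(4, 5, 2) term-by-term (mod 7).
  -3*X**2 ↦ -3·16·1·1 = -48
  -2*X*Y ↦ -2·4·5·1 = -40
  -3*X*Z ↦ -3·4·1·2 = -24
  -3*Y**2 ↦ -3·1·25·1 = -75
  -2*Y*Z ↦ -2·1·5·2 = -20
  -Z**2 ↦ -1·1·1·4 = -4
Sum: F(4, 5, 2) = (-48) + (-40) + (-24) + (-75) + (-20) + (-4) = -211.
Reducing mod 7: -211 ≡ 6 (mod 7).
Since F(a, b, c) ≡ 6 ≠ 0 (mod 7), P does NOT lie on the curve.


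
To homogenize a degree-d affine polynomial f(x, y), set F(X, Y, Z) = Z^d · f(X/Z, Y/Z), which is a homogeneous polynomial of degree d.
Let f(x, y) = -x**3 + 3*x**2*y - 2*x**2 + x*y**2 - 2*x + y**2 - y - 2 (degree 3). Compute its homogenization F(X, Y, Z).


F(X, Y, Z) = -X**3 + 3*X**2*Y - 2*X**2*Z + X*Y**2 - 2*X*Z**2 + Y**2*Z - Y*Z**2 - 2*Z**3

deg(f) = 3.
Substitute x = X/Z, y = Y/Z into f, then multiply by Z^3.
  monomial -1·x^3·y^0 ↦ -1·X^3·Y^0·Z^0.
  monomial 3·x^2·y^1 ↦ 3·X^2·Y^1·Z^0.
  monomial -2·x^2·y^0 ↦ -2·X^2·Y^0·Z^1.
  monomial 1·x^1·y^2 ↦ 1·X^1·Y^2·Z^0.
  monomial -2·x^1·y^0 ↦ -2·X^1·Y^0·Z^2.
  monomial 1·x^0·y^2 ↦ 1·X^0·Y^2·Z^1.
  monomial -1·x^0·y^1 ↦ -1·X^0·Y^1·Z^2.
  monomial -2·x^0·y^0 ↦ -2·X^0·Y^0·Z^3.
Collecting: F(X, Y, Z) = -X**3 + 3*X**2*Y - 2*X**2*Z + X*Y**2 - 2*X*Z**2 + Y**2*Z - Y*Z**2 - 2*Z**3.


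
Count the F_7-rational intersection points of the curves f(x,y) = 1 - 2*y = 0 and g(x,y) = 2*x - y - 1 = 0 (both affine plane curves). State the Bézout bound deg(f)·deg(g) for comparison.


Common zeros: {(6, 4)}; count = 1; Bézout bound = 1.

deg(f) = 1, deg(g) = 1, so Bézout bound = 1.
Scan x ∈ F_7. For each x, list the y ∈ F_7 with f(x, y) ≡ 0 and those with g(x, y) ≡ 0 (mod 7); the common zeros in that column are the intersection.
  x = 0: f ≡ 0 at y ∈ {4}; g ≡ 0 at y ∈ {6}; common: ∅.
  x = 1: f ≡ 0 at y ∈ {4}; g ≡ 0 at y ∈ {1}; common: ∅.
  x = 2: f ≡ 0 at y ∈ {4}; g ≡ 0 at y ∈ {3}; common: ∅.
  x = 3: f ≡ 0 at y ∈ {4}; g ≡ 0 at y ∈ {5}; common: ∅.
  x = 4: f ≡ 0 at y ∈ {4}; g ≡ 0 at y ∈ {0}; common: ∅.
  x = 5: f ≡ 0 at y ∈ {4}; g ≡ 0 at y ∈ {2}; common: ∅.
  x = 6: f ≡ 0 at y ∈ {4}; g ≡ 0 at y ∈ {4}; common: {4}.
Collecting: common zeros = {(6, 4)}, so the count is 1.
Comparison with the Bézout bound: 1 ≤ 1 = deg(f)·deg(g), as expected for curves with no common component (the bound is attained).


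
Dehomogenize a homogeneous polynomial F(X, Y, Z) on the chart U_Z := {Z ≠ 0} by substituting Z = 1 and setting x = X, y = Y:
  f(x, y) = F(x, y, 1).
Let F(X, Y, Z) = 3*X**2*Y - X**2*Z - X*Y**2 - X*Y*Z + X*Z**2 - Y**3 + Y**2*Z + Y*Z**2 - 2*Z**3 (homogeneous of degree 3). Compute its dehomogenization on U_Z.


f(x, y) = 3*x**2*y - x**2 - x*y**2 - x*y + x - y**3 + y**2 + y - 2

On U_Z we set Z = 1. Each monomial c·X^i·Y^j·Z^k in F becomes c·x^i·y^j·1^k = c·x^i·y^j.
Substituting Z = 1: F(X, Y, 1) = 3*x**2*y - x**2 - x*y**2 - x*y + x - y**3 + y**2 + y - 2.
Note: deg(f) ≤ deg(F) = 3; strict inequality happens when F is divisible by Z (lost terms).


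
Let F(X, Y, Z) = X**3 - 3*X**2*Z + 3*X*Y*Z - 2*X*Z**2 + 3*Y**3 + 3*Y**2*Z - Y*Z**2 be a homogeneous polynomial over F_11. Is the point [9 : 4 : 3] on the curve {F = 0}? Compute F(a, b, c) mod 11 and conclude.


F(9,4,3) ≡ 0 (mod 11); P is on the curve.

Evaluate F(9, 4, 3) term-by-term (mod 11).
  X**3 ↦ 1·729·1·1 = 729
  -3*X**2*Z ↦ -3·81·1·3 = -729
  3*X*Y*Z ↦ 3·9·4·3 = 324
  -2*X*Z**2 ↦ -2·9·1·9 = -162
  3*Y**3 ↦ 3·1·64·1 = 192
  3*Y**2*Z ↦ 3·1·16·3 = 144
  -Y*Z**2 ↦ -1·1·4·9 = -36
Sum: F(9, 4, 3) = (729) + (-729) + (324) + (-162) + (192) + (144) + (-36) = 462.
Reducing mod 11: 462 ≡ 0 (mod 11).
Since F(a, b, c) ≡ 0 (mod 11), P lies on the curve.


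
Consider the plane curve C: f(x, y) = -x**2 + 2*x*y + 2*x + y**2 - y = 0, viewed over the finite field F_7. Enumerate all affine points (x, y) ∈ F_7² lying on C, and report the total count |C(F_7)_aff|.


Affine F_7-points: {(0, 0), (0, 1), (1, 2), (1, 4), (2, 0), (2, 4), (3, 3), (3, 6), (4, 1), (4, 6), (5, 2), (5, 3), (6, 5)}; count = 13.

For each of the 49 pairs (x, y) ∈ F_7², evaluate f(x, y) mod 7. Record the zeros.
  x = 0: [0↦0, 1↦0, 2↦2, 3↦6, 4↦5, 5↦6, 6↦2]  zeros at y ∈ {0, 1}
  x = 1: [0↦1, 1↦3, 2↦0, 3↦6, 4↦0, 5↦3, 6↦1]  zeros at y ∈ {2, 4}
  x = 2: [0↦0, 1↦4, 2↦3, 3↦4, 4↦0, 5↦5, 6↦5]  zeros at y ∈ {0, 4}
  x = 3: [0↦4, 1↦3, 2↦4, 3↦0, 4↦5, 5↦5, 6↦0]  zeros at y ∈ {3, 6}
  x = 4: [0↦6, 1↦0, 2↦3, 3↦1, 4↦1, 5↦3, 6↦0]  zeros at y ∈ {1, 6}
  x = 5: [0↦6, 1↦2, 2↦0, 3↦0, 4↦2, 5↦6, 6↦5]  zeros at y ∈ {2, 3}
  x = 6: [0↦4, 1↦2, 2↦2, 3↦4, 4↦1, 5↦0, 6↦1]  zeros at y ∈ {5}
Collecting zeros: affine points = {(0, 0), (0, 1), (1, 2), (1, 4), (2, 0), (2, 4), (3, 3), (3, 6), (4, 1), (4, 6), (5, 2), (5, 3), (6, 5)}.
Total count |C(F_7)_aff| = 13.


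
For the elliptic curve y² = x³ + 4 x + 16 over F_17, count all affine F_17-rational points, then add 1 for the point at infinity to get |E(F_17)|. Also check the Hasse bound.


Affine points = {(0, 4), (0, 13), (1, 2), (1, 15), (2, 7), (2, 10), (3, 2), (3, 15), (5, 5), (5, 12), (6, 1), (6, 16), (7, 8), (7, 9), (8, 4), (8, 13), (9, 4), (9, 13), (10, 6), (10, 11), (13, 2), (13, 15), (15, 0)}; affine count = 23; |E(F_17)| = 24.

Discriminant check: Δ ∝ 4a³ + 27b² = 4·4³ + 27·16² = 4·64 + 27·256 ≡ 11 (mod 17). Nonzero ⇒ E is nonsingular.
For each x ∈ F_17, compute rhs = x³ + 4·x + 16 mod 17, then count y ∈ F_17 with y² ≡ rhs.
  x = 0: rhs = 16, matching y values: 4, 13 (2 points).
  x = 1: rhs = 4, matching y values: 2, 15 (2 points).
  x = 2: rhs = 15, matching y values: 7, 10 (2 points).
  x = 3: rhs = 4, matching y values: 2, 15 (2 points).
  x = 4: rhs = 11, matching y values: none (0 points).
  x = 5: rhs = 8, matching y values: 5, 12 (2 points).
  x = 6: rhs = 1, matching y values: 1, 16 (2 points).
  x = 7: rhs = 13, matching y values: 8, 9 (2 points).
  x = 8: rhs = 16, matching y values: 4, 13 (2 points).
  x = 9: rhs = 16, matching y values: 4, 13 (2 points).
  x = 10: rhs = 2, matching y values: 6, 11 (2 points).
  x = 11: rhs = 14, matching y values: none (0 points).
  x = 12: rhs = 7, matching y values: none (0 points).
  x = 13: rhs = 4, matching y values: 2, 15 (2 points).
  x = 14: rhs = 11, matching y values: none (0 points).
  x = 15: rhs = 0, matching y values: 0 (1 points).
  x = 16: rhs = 11, matching y values: none (0 points).
Total affine count: 23.
Full point count |E(F_17)| = 23 + 1 = 24.
Hasse bound: |24 − (17+1)| = |6| = 6 ≤ 2√17 ≈ 8.2462 ✓.


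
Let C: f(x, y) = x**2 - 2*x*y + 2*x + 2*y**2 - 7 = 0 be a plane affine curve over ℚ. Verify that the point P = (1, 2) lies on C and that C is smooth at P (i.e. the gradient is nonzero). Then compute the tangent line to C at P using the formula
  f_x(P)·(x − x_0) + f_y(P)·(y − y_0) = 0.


Tangent line at P: 6*y - 12 = 0.

Step 1: f(1, 2) = 0, so P lies on C.
Step 2: partial derivatives
  f_x(x, y) = 2*x - 2*y + 2, f_y(x, y) = -2*x + 4*y.
  f_x(P) = 0, f_y(P) = 6 (gradient nonzero, so P is smooth).
Step 3: tangent line at P: 0·(x − 1) + 6·(y − 2) = 0.
Expanding: 6*y - 12 = 0.


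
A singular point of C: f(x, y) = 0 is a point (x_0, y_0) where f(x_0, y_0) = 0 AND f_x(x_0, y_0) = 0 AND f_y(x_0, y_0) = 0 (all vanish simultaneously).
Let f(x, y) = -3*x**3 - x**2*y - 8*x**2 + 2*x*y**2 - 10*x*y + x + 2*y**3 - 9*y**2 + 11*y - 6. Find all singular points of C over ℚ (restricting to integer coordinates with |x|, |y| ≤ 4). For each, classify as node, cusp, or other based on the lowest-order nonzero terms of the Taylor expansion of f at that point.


Singular points: {(-1, 2)}; classification: node.

Compute partial derivatives:
  f_x = -9*x**2 - 2*x*y - 16*x + 2*y**2 - 10*y + 1.
  f_y = -x**2 + 4*x*y - 10*x + 6*y**2 - 18*y + 11.
Scan x_0 ∈ {−4, ..., 4}. For each x_0, f_y(x_0, y) is a polynomial in y; find its integer roots y ∈ {−4, ..., 4}, then test f_x and f at those candidates.
  x = -4: f_y(-4, y) = 6*y**2 - 34*y + 35; no integer root y with |y| ≤ 4.
  x = -3: f_y(-3, y) = 6*y**2 - 30*y + 32; no integer root y with |y| ≤ 4.
  x = -2: f_y(-2, y) = 6*y**2 - 26*y + 27; no integer root y with |y| ≤ 4.
  x = -1: f_y(-1, y) = 6*y**2 - 22*y + 20; vanishes at y ∈ {2}. (-1, 2): f_x = 0, f = 0 — SINGULAR.
  x = 0: f_y(0, y) = 6*y**2 - 18*y + 11; no integer root y with |y| ≤ 4.
  x = 1: f_y(1, y) = 6*y**2 - 14*y; vanishes at y ∈ {0}. (1, 0): f_x = -24 ≠ 0.
  x = 2: f_y(2, y) = 6*y**2 - 10*y - 13; no integer root y with |y| ≤ 4.
  x = 3: f_y(3, y) = 6*y**2 - 6*y - 28; no integer root y with |y| ≤ 4.
  x = 4: f_y(4, y) = 6*y**2 - 2*y - 45; no integer root y with |y| ≤ 4.
Only singular point on the grid: (-1, 2).
Classify: substitute x = -1 + u, y = 2 + v and expand: f = -3*u**3 - u**2*v - u**2 + 2*u*v**2 + 2*v**3 + v**2.
No constant or linear terms (consistent with a singular point). Quadratic part: -u**2 + v**2. Cubic part: -3*u**3 - u**2*v + 2*u*v**2 + 2*v**3.
The quadratic part v**2 - u**2 = (v − u)(v + u) splits into two distinct linear factors, so there are two distinct tangent lines y − 2 = ±(x − -1) — this is a node (ordinary double point).
Classification: node.


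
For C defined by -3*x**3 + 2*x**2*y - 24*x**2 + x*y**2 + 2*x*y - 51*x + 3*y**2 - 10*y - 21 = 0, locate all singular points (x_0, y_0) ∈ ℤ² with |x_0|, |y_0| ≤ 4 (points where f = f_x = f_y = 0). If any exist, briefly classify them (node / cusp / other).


Singular points: {(-2, 3)}; classification: cusp.

Compute partial derivatives:
  f_x = -9*x**2 + 4*x*y - 48*x + y**2 + 2*y - 51.
  f_y = 2*x**2 + 2*x*y + 2*x + 6*y - 10.
Scan x_0 ∈ {−4, ..., 4}. For each x_0, f_y(x_0, y) is a polynomial in y; find its integer roots y ∈ {−4, ..., 4}, then test f_x and f at those candidates.
  x = -4: f_y(-4, y) = 14 - 2*y; no integer root y with |y| ≤ 4.
  x = -3: f_y(-3, y) = 2; no integer root y with |y| ≤ 4.
  x = -2: f_y(-2, y) = 2*y - 6; vanishes at y ∈ {3}. (-2, 3): f_x = 0, f = 0 — SINGULAR.
  x = -1: f_y(-1, y) = 4*y - 10; no integer root y with |y| ≤ 4.
  x = 0: f_y(0, y) = 6*y - 10; no integer root y with |y| ≤ 4.
  x = 1: f_y(1, y) = 8*y - 6; no integer root y with |y| ≤ 4.
  x = 2: f_y(2, y) = 10*y + 2; no integer root y with |y| ≤ 4.
  x = 3: f_y(3, y) = 12*y + 14; no integer root y with |y| ≤ 4.
  x = 4: f_y(4, y) = 14*y + 30; no integer root y with |y| ≤ 4.
Only singular point on the grid: (-2, 3).
Classify: substitute x = -2 + u, y = 3 + v and expand: f = -3*u**3 + 2*u**2*v + u*v**2 + v**2.
No constant or linear terms (consistent with a singular point). Quadratic part: v**2. Cubic part: -3*u**3 + 2*u**2*v + u*v**2.
The quadratic part v**2 is a perfect square, so there is a single (double) tangent line v = 0, i.e. y = 3. Restricting the cubic part to that line (v = 0) leaves -3*u**3 ≠ 0, so f is not divisible by v and the branch is v² ≈ 3*u**3 to lowest order — this is a cusp.
Classification: cusp.


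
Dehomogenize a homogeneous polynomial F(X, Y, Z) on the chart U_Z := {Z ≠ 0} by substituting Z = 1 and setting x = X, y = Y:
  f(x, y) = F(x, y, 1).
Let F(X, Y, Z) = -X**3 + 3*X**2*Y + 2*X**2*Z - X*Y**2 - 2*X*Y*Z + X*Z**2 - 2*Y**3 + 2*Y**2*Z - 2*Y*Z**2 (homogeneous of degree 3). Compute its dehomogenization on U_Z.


f(x, y) = -x**3 + 3*x**2*y + 2*x**2 - x*y**2 - 2*x*y + x - 2*y**3 + 2*y**2 - 2*y

On U_Z we set Z = 1. Each monomial c·X^i·Y^j·Z^k in F becomes c·x^i·y^j·1^k = c·x^i·y^j.
Substituting Z = 1: F(X, Y, 1) = -x**3 + 3*x**2*y + 2*x**2 - x*y**2 - 2*x*y + x - 2*y**3 + 2*y**2 - 2*y.
Note: deg(f) ≤ deg(F) = 3; strict inequality happens when F is divisible by Z (lost terms).


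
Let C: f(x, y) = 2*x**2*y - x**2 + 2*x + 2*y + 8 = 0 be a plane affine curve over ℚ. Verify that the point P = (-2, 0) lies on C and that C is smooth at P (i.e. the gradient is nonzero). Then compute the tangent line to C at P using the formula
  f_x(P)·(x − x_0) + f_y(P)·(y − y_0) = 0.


Tangent line at P: 6*x + 10*y + 12 = 0.

Step 1: f(-2, 0) = 0, so P lies on C.
Step 2: partial derivatives
  f_x(x, y) = 4*x*y - 2*x + 2, f_y(x, y) = 2*x**2 + 2.
  f_x(P) = 6, f_y(P) = 10 (gradient nonzero, so P is smooth).
Step 3: tangent line at P: 6·(x − -2) + 10·(y − 0) = 0.
Expanding: 6*x + 10*y + 12 = 0.


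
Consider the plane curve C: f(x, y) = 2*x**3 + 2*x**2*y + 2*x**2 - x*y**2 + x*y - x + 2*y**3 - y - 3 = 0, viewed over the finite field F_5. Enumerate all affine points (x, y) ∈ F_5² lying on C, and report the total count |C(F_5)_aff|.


Affine F_5-points: {(1, 0), (1, 4), (2, 2), (3, 1), (3, 2)}; count = 5.

For each of the 25 pairs (x, y) ∈ F_5², evaluate f(x, y) mod 5. Record the zeros.
  x = 0: [0↦2, 1↦3, 2↦1, 3↦3, 4↦1]  zeros at y ∈ ∅
  x = 1: [0↦0, 1↦3, 2↦1, 3↦1, 4↦0]  zeros at y ∈ {0, 4}
  x = 2: [0↦4, 1↦3, 2↦0, 3↦2, 4↦1]  zeros at y ∈ {2}
  x = 3: [0↦1, 1↦0, 2↦0, 3↦3, 4↦1]  zeros at y ∈ {1, 2}
  x = 4: [0↦3, 1↦1, 2↦3, 3↦1, 4↦2]  zeros at y ∈ ∅
Collecting zeros: affine points = {(1, 0), (1, 4), (2, 2), (3, 1), (3, 2)}.
Total count |C(F_5)_aff| = 5.


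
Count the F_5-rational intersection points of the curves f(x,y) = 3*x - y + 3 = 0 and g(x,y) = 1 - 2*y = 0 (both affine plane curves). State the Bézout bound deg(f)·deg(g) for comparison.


Common zeros: {(0, 3)}; count = 1; Bézout bound = 1.

deg(f) = 1, deg(g) = 1, so Bézout bound = 1.
Scan x ∈ F_5. For each x, list the y ∈ F_5 with f(x, y) ≡ 0 and those with g(x, y) ≡ 0 (mod 5); the common zeros in that column are the intersection.
  x = 0: f ≡ 0 at y ∈ {3}; g ≡ 0 at y ∈ {3}; common: {3}.
  x = 1: f ≡ 0 at y ∈ {1}; g ≡ 0 at y ∈ {3}; common: ∅.
  x = 2: f ≡ 0 at y ∈ {4}; g ≡ 0 at y ∈ {3}; common: ∅.
  x = 3: f ≡ 0 at y ∈ {2}; g ≡ 0 at y ∈ {3}; common: ∅.
  x = 4: f ≡ 0 at y ∈ {0}; g ≡ 0 at y ∈ {3}; common: ∅.
Collecting: common zeros = {(0, 3)}, so the count is 1.
Comparison with the Bézout bound: 1 ≤ 1 = deg(f)·deg(g), as expected for curves with no common component (the bound is attained).


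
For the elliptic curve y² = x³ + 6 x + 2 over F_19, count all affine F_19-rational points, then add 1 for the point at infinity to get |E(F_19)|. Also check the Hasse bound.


Affine points = {(1, 3), (1, 16), (3, 3), (3, 16), (5, 9), (5, 10), (6, 8), (6, 11), (7, 8), (7, 11), (8, 7), (8, 12), (9, 5), (9, 14), (10, 6), (10, 13), (12, 4), (12, 15), (13, 4), (13, 15), (15, 3), (15, 16), (17, 1), (17, 18)}; affine count = 24; |E(F_19)| = 25.

Discriminant check: Δ ∝ 4a³ + 27b² = 4·6³ + 27·2² = 4·216 + 27·4 ≡ 3 (mod 19). Nonzero ⇒ E is nonsingular.
For each x ∈ F_19, compute rhs = x³ + 6·x + 2 mod 19, then count y ∈ F_19 with y² ≡ rhs.
  x = 0: rhs = 2, matching y values: none (0 points).
  x = 1: rhs = 9, matching y values: 3, 16 (2 points).
  x = 2: rhs = 3, matching y values: none (0 points).
  x = 3: rhs = 9, matching y values: 3, 16 (2 points).
  x = 4: rhs = 14, matching y values: none (0 points).
  x = 5: rhs = 5, matching y values: 9, 10 (2 points).
  x = 6: rhs = 7, matching y values: 8, 11 (2 points).
  x = 7: rhs = 7, matching y values: 8, 11 (2 points).
  x = 8: rhs = 11, matching y values: 7, 12 (2 points).
  x = 9: rhs = 6, matching y values: 5, 14 (2 points).
  x = 10: rhs = 17, matching y values: 6, 13 (2 points).
  x = 11: rhs = 12, matching y values: none (0 points).
  x = 12: rhs = 16, matching y values: 4, 15 (2 points).
  x = 13: rhs = 16, matching y values: 4, 15 (2 points).
  x = 14: rhs = 18, matching y values: none (0 points).
  x = 15: rhs = 9, matching y values: 3, 16 (2 points).
  x = 16: rhs = 14, matching y values: none (0 points).
  x = 17: rhs = 1, matching y values: 1, 18 (2 points).
  x = 18: rhs = 14, matching y values: none (0 points).
Total affine count: 24.
Full point count |E(F_19)| = 24 + 1 = 25.
Hasse bound: |25 − (19+1)| = |5| = 5 ≤ 2√19 ≈ 8.7178 ✓.


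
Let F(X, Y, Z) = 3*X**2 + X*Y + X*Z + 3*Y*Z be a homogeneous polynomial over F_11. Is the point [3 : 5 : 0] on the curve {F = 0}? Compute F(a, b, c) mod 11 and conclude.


F(3,5,0) ≡ 9 (mod 11); P is NOT on the curve.

Evaluate F(3, 5, 0) term-by-term (mod 11).
  3*X**2 ↦ 3·9·1·1 = 27
  X*Y ↦ 1·3·5·1 = 15
  X*Z ↦ 1·3·1·0 = 0
  3*Y*Z ↦ 3·1·5·0 = 0
Sum: F(3, 5, 0) = (27) + (15) + (0) + (0) = 42.
Reducing mod 11: 42 ≡ 9 (mod 11).
Since F(a, b, c) ≡ 9 ≠ 0 (mod 11), P does NOT lie on the curve.


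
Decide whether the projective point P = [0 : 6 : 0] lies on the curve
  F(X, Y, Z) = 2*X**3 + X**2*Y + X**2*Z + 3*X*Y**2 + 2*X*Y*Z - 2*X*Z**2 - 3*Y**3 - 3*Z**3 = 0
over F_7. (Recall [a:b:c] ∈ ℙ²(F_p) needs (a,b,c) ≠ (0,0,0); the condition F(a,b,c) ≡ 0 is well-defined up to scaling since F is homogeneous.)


F(0,6,0) ≡ 3 (mod 7); P is NOT on the curve.

Evaluate F(0, 6, 0) term-by-term (mod 7).
  2*X**3 ↦ 2·0·1·1 = 0
  X**2*Y ↦ 1·0·6·1 = 0
  X**2*Z ↦ 1·0·1·0 = 0
  3*X*Y**2 ↦ 3·0·36·1 = 0
  2*X*Y*Z ↦ 2·0·6·0 = 0
  -2*X*Z**2 ↦ -2·0·1·0 = 0
  -3*Y**3 ↦ -3·1·216·1 = -648
  -3*Z**3 ↦ -3·1·1·0 = 0
Sum: F(0, 6, 0) = (0) + (0) + (0) + (0) + (0) + (0) + (-648) + (0) = -648.
Reducing mod 7: -648 ≡ 3 (mod 7).
Since F(a, b, c) ≡ 3 ≠ 0 (mod 7), P does NOT lie on the curve.


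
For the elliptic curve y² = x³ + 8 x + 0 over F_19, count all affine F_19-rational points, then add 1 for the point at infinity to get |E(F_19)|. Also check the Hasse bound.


Affine points = {(0, 0), (1, 3), (1, 16), (2, 9), (2, 10), (4, 1), (4, 18), (6, 6), (6, 13), (7, 0), (8, 5), (8, 14), (10, 4), (10, 15), (12, 0), (14, 5), (14, 14), (16, 5), (16, 14)}; affine count = 19; |E(F_19)| = 20.

Discriminant check: Δ ∝ 4a³ + 27b² = 4·8³ + 27·0² = 4·512 + 27·0 ≡ 15 (mod 19). Nonzero ⇒ E is nonsingular.
For each x ∈ F_19, compute rhs = x³ + 8·x + 0 mod 19, then count y ∈ F_19 with y² ≡ rhs.
  x = 0: rhs = 0, matching y values: 0 (1 points).
  x = 1: rhs = 9, matching y values: 3, 16 (2 points).
  x = 2: rhs = 5, matching y values: 9, 10 (2 points).
  x = 3: rhs = 13, matching y values: none (0 points).
  x = 4: rhs = 1, matching y values: 1, 18 (2 points).
  x = 5: rhs = 13, matching y values: none (0 points).
  x = 6: rhs = 17, matching y values: 6, 13 (2 points).
  x = 7: rhs = 0, matching y values: 0 (1 points).
  x = 8: rhs = 6, matching y values: 5, 14 (2 points).
  x = 9: rhs = 3, matching y values: none (0 points).
  x = 10: rhs = 16, matching y values: 4, 15 (2 points).
  x = 11: rhs = 13, matching y values: none (0 points).
  x = 12: rhs = 0, matching y values: 0 (1 points).
  x = 13: rhs = 2, matching y values: none (0 points).
  x = 14: rhs = 6, matching y values: 5, 14 (2 points).
  x = 15: rhs = 18, matching y values: none (0 points).
  x = 16: rhs = 6, matching y values: 5, 14 (2 points).
  x = 17: rhs = 14, matching y values: none (0 points).
  x = 18: rhs = 10, matching y values: none (0 points).
Total affine count: 19.
Full point count |E(F_19)| = 19 + 1 = 20.
Hasse bound: |20 − (19+1)| = |0| = 0 ≤ 2√19 ≈ 8.7178 ✓.


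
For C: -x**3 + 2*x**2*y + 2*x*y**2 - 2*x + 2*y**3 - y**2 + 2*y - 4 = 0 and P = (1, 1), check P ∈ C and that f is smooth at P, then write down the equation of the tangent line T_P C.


Tangent line at P: x + 12*y - 13 = 0.

Step 1: f(1, 1) = 0, so P lies on C.
Step 2: partial derivatives
  f_x(x, y) = -3*x**2 + 4*x*y + 2*y**2 - 2, f_y(x, y) = 2*x**2 + 4*x*y + 6*y**2 - 2*y + 2.
  f_x(P) = 1, f_y(P) = 12 (gradient nonzero, so P is smooth).
Step 3: tangent line at P: 1·(x − 1) + 12·(y − 1) = 0.
Expanding: x + 12*y - 13 = 0.


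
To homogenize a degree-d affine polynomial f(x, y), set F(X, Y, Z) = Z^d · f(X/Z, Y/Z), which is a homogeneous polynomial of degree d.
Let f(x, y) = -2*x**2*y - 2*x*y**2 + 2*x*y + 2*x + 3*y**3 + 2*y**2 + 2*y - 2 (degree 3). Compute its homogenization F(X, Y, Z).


F(X, Y, Z) = -2*X**2*Y - 2*X*Y**2 + 2*X*Y*Z + 2*X*Z**2 + 3*Y**3 + 2*Y**2*Z + 2*Y*Z**2 - 2*Z**3

deg(f) = 3.
Substitute x = X/Z, y = Y/Z into f, then multiply by Z^3.
  monomial -2·x^2·y^1 ↦ -2·X^2·Y^1·Z^0.
  monomial -2·x^1·y^2 ↦ -2·X^1·Y^2·Z^0.
  monomial 2·x^1·y^1 ↦ 2·X^1·Y^1·Z^1.
  monomial 2·x^1·y^0 ↦ 2·X^1·Y^0·Z^2.
  monomial 3·x^0·y^3 ↦ 3·X^0·Y^3·Z^0.
  monomial 2·x^0·y^2 ↦ 2·X^0·Y^2·Z^1.
  monomial 2·x^0·y^1 ↦ 2·X^0·Y^1·Z^2.
  monomial -2·x^0·y^0 ↦ -2·X^0·Y^0·Z^3.
Collecting: F(X, Y, Z) = -2*X**2*Y - 2*X*Y**2 + 2*X*Y*Z + 2*X*Z**2 + 3*Y**3 + 2*Y**2*Z + 2*Y*Z**2 - 2*Z**3.


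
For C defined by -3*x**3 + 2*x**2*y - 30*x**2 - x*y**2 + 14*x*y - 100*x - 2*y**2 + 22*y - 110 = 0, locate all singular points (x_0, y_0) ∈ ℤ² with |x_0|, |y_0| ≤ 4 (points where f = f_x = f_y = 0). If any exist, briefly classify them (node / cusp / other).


Singular points: {(-3, 1)}; classification: node.

Compute partial derivatives:
  f_x = -9*x**2 + 4*x*y - 60*x - y**2 + 14*y - 100.
  f_y = 2*x**2 - 2*x*y + 14*x - 4*y + 22.
Scan x_0 ∈ {−4, ..., 4}. For each x_0, f_y(x_0, y) is a polynomial in y; find its integer roots y ∈ {−4, ..., 4}, then test f_x and f at those candidates.
  x = -4: f_y(-4, y) = 4*y - 2; no integer root y with |y| ≤ 4.
  x = -3: f_y(-3, y) = 2*y - 2; vanishes at y ∈ {1}. (-3, 1): f_x = 0, f = 0 — SINGULAR.
  x = -2: f_y(-2, y) = 2; no integer root y with |y| ≤ 4.
  x = -1: f_y(-1, y) = 10 - 2*y; no integer root y with |y| ≤ 4.
  x = 0: f_y(0, y) = 22 - 4*y; no integer root y with |y| ≤ 4.
  x = 1: f_y(1, y) = 38 - 6*y; no integer root y with |y| ≤ 4.
  x = 2: f_y(2, y) = 58 - 8*y; no integer root y with |y| ≤ 4.
  x = 3: f_y(3, y) = 82 - 10*y; no integer root y with |y| ≤ 4.
  x = 4: f_y(4, y) = 110 - 12*y; no integer root y with |y| ≤ 4.
Only singular point on the grid: (-3, 1).
Classify: substitute x = -3 + u, y = 1 + v and expand: f = -3*u**3 + 2*u**2*v - u**2 - u*v**2 + v**2.
No constant or linear terms (consistent with a singular point). Quadratic part: -u**2 + v**2. Cubic part: -3*u**3 + 2*u**2*v - u*v**2.
The quadratic part v**2 - u**2 = (v − u)(v + u) splits into two distinct linear factors, so there are two distinct tangent lines y − 1 = ±(x − -3) — this is a node (ordinary double point).
Classification: node.


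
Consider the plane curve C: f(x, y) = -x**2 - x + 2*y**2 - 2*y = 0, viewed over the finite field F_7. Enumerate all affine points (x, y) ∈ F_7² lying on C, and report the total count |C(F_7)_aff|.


Affine F_7-points: {(0, 0), (0, 1), (3, 3), (3, 5), (6, 0), (6, 1)}; count = 6.

For each of the 49 pairs (x, y) ∈ F_7², evaluate f(x, y) mod 7. Record the zeros.
  x = 0: [0↦0, 1↦0, 2↦4, 3↦5, 4↦3, 5↦5, 6↦4]  zeros at y ∈ {0, 1}
  x = 1: [0↦5, 1↦5, 2↦2, 3↦3, 4↦1, 5↦3, 6↦2]  zeros at y ∈ ∅
  x = 2: [0↦1, 1↦1, 2↦5, 3↦6, 4↦4, 5↦6, 6↦5]  zeros at y ∈ ∅
  x = 3: [0↦2, 1↦2, 2↦6, 3↦0, 4↦5, 5↦0, 6↦6]  zeros at y ∈ {3, 5}
  x = 4: [0↦1, 1↦1, 2↦5, 3↦6, 4↦4, 5↦6, 6↦5]  zeros at y ∈ ∅
  x = 5: [0↦5, 1↦5, 2↦2, 3↦3, 4↦1, 5↦3, 6↦2]  zeros at y ∈ ∅
  x = 6: [0↦0, 1↦0, 2↦4, 3↦5, 4↦3, 5↦5, 6↦4]  zeros at y ∈ {0, 1}
Collecting zeros: affine points = {(0, 0), (0, 1), (3, 3), (3, 5), (6, 0), (6, 1)}.
Total count |C(F_7)_aff| = 6.


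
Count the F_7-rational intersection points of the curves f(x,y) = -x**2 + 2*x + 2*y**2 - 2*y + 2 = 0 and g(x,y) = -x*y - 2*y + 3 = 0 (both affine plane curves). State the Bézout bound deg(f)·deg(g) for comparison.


Common zeros: {(0, 5)}; count = 1; Bézout bound = 4.

deg(f) = 2, deg(g) = 2, so Bézout bound = 4.
Scan x ∈ F_7. For each x, list the y ∈ F_7 with f(x, y) ≡ 0 and those with g(x, y) ≡ 0 (mod 7); the common zeros in that column are the intersection.
  x = 0: f ≡ 0 at y ∈ {3, 5}; g ≡ 0 at y ∈ {5}; common: {5}.
  x = 1: f ≡ 0 at y ∈ {2, 6}; g ≡ 0 at y ∈ {1}; common: ∅.
  x = 2: f ≡ 0 at y ∈ {3, 5}; g ≡ 0 at y ∈ {6}; common: ∅.
  x = 3: f ≡ 0 at y ∈ ∅; g ≡ 0 at y ∈ {2}; common: ∅.
  x = 4: f ≡ 0 at y ∈ ∅; g ≡ 0 at y ∈ {4}; common: ∅.
  x = 5: f ≡ 0 at y ∈ ∅; g ≡ 0 at y ∈ ∅; common: ∅.
  x = 6: f ≡ 0 at y ∈ ∅; g ≡ 0 at y ∈ {3}; common: ∅.
Collecting: common zeros = {(0, 5)}, so the count is 1.
Comparison with the Bézout bound: 1 ≤ 4 = deg(f)·deg(g), as expected for curves with no common component (the affine F_7-count falls short of the bound because intersections may lie at infinity, over extension fields, or carry multiplicity).


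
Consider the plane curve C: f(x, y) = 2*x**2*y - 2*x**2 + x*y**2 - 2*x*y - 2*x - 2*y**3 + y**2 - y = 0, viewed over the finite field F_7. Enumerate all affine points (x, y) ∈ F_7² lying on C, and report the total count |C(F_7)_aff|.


Affine F_7-points: {(0, 0), (0, 2), (1, 2), (3, 5), (4, 1), (4, 6), (5, 5), (5, 6), (6, 0)}; count = 9.

For each of the 49 pairs (x, y) ∈ F_7², evaluate f(x, y) mod 7. Record the zeros.
  x = 0: [0↦0, 1↦5, 2↦0, 3↦1, 4↦3, 5↦1, 6↦4]  zeros at y ∈ {0, 2}
  x = 1: [0↦3, 1↦2, 2↦0, 3↦6, 4↦1, 5↦1, 6↦1]  zeros at y ∈ {2}
  x = 2: [0↦2, 1↦6, 2↦4, 3↦5, 4↦4, 5↦3, 6↦4]  zeros at y ∈ ∅
  x = 3: [0↦4, 1↦3, 2↦5, 3↦5, 4↦5, 5↦0, 6↦6]  zeros at y ∈ {5}
  x = 4: [0↦2, 1↦0, 2↦3, 3↦6, 4↦4, 5↦6, 6↦0]  zeros at y ∈ {1, 6}
  x = 5: [0↦3, 1↦4, 2↦5, 3↦1, 4↦1, 5↦0, 6↦0]  zeros at y ∈ {5, 6}
  x = 6: [0↦0, 1↦1, 2↦4, 3↦4, 4↦3, 5↦3, 6↦6]  zeros at y ∈ {0}
Collecting zeros: affine points = {(0, 0), (0, 2), (1, 2), (3, 5), (4, 1), (4, 6), (5, 5), (5, 6), (6, 0)}.
Total count |C(F_7)_aff| = 9.
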